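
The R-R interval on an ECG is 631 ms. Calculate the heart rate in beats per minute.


HR = 60 / RR_interval(s)
RR = 631 ms = 0.631 s
HR = 60 / 0.631 = 95.09 bpm


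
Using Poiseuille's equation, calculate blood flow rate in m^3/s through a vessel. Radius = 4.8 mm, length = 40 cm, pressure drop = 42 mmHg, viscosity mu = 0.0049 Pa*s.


Q = pi*r^4*dP / (8*mu*L)
r = 0.0048 m, L = 0.4 m
dP = 42 mmHg = 5599.524 Pa
Q = 5.9555e-04 m^3/s


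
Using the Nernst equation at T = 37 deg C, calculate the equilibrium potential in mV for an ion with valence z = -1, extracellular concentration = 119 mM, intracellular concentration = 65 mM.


E = (RT/(zF)) * ln(C_out/C_in)
T = 37 + 273.15 = 310.15 K
E = (8.314 * 310.15 / (-1 * 96485)) * ln(119/65)
E = -16.16 mV


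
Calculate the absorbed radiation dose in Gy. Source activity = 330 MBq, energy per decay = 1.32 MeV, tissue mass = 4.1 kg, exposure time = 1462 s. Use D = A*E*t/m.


A = 330 MBq = 3.3000e+08 Bq
E = 1.32 MeV = 2.11464e-13 J
D = A*E*t/m = 3.3000e+08*2.11464e-13*1462/4.1
D = 0.02488 Gy


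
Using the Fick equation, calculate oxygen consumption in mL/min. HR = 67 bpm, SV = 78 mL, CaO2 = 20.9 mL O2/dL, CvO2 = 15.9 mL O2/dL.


CO = HR*SV = 67*78/1000 = 5.226 L/min
a-v O2 diff = 20.9 - 15.9 = 5 mL/dL
VO2 = CO * (CaO2-CvO2) * 10 dL/L
VO2 = 5.226 * 5 * 10
VO2 = 261.3 mL/min


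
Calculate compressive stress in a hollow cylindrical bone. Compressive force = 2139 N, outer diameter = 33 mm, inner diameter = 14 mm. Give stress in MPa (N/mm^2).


A = pi*(r_o^2 - r_i^2)
r_o = 16.5 mm, r_i = 7 mm
A = 701.361 mm^2
sigma = F/A = 2139 / 701.361
sigma = 3.05 MPa


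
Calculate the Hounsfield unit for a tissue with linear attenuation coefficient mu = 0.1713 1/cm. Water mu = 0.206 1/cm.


HU = ((mu_tissue - mu_water) / mu_water) * 1000
HU = ((0.1713 - 0.206) / 0.206) * 1000
HU = -168.4


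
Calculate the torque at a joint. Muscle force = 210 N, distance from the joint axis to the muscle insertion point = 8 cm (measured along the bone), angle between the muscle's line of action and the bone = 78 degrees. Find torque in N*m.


Torque = F * d * sin(theta)   (moment arm = d*sin(theta))
d = 8 cm = 0.08 m
Torque = 210 * 0.08 * sin(78)
Torque = 16.43 N*m


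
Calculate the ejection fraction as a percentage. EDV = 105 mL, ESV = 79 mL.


SV = EDV - ESV = 105 - 79 = 26 mL
EF = SV/EDV * 100 = 26/105 * 100
EF = 24.76%


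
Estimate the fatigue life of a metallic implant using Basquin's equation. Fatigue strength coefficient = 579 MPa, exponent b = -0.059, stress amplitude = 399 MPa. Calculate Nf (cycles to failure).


sigma_a = sigma_f' * (2Nf)^b
2Nf = (sigma_a/sigma_f')^(1/b)
2Nf = (399/579)^(1/-0.059)
2Nf = 550.52118
Nf = 275.3


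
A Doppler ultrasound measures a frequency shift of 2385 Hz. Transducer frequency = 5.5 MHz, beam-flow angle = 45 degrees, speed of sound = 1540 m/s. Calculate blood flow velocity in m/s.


v = fd * c / (2 * f0 * cos(theta))
v = 2385 * 1540 / (2 * 5.5000e+06 * cos(45))
v = 0.4722 m/s


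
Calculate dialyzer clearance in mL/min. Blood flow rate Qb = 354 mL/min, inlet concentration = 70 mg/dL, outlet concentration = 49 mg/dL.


K = Qb * (Cb_in - Cb_out) / Cb_in
K = 354 * (70 - 49) / 70
K = 106.2 mL/min


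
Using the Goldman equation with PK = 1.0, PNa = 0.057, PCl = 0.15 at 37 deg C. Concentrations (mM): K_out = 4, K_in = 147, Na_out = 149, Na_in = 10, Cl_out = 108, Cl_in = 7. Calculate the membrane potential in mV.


Vm = (RT/F)*ln((PK*Ko + PNa*Nao + PCl*Cli)/(PK*Ki + PNa*Nai + PCl*Clo))
Numer = 13.543, Denom = 163.77
Vm = -66.62 mV


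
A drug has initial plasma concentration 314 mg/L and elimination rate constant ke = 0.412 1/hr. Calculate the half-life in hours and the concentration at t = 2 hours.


t_half = ln(2) / ke = 0.693147 / 0.412 = 1.682 hr
C(t) = C0 * exp(-ke*t) = 314 * exp(-0.412*2)
C(2) = 137.7 mg/L


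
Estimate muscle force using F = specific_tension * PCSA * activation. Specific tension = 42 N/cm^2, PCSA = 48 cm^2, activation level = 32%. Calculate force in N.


F = sigma * PCSA * activation
F = 42 * 48 * 0.32
F = 645.1 N


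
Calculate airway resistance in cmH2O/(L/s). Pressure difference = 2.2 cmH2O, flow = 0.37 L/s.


R = dP / flow
R = 2.2 / 0.37
R = 5.946 cmH2O/(L/s)


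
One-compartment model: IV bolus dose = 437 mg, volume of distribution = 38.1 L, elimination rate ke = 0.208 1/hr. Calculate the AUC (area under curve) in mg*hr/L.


C0 = Dose/Vd = 437/38.1 = 11.4698 mg/L
AUC = C0/ke = 11.4698/0.208
AUC = 55.14 mg*hr/L


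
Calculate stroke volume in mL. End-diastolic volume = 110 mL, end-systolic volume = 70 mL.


SV = EDV - ESV
SV = 110 - 70
SV = 40 mL


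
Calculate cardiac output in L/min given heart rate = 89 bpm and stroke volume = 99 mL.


CO = HR * SV
CO = 89 * 99 / 1000
CO = 8.811 L/min


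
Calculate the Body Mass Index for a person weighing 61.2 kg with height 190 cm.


BMI = weight / height^2
height = 190 cm = 1.9 m
BMI = 61.2 / 1.9^2
BMI = 16.95 kg/m^2


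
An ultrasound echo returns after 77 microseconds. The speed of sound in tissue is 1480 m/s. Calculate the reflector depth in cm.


depth = c * t / 2
t = 77 us = 7.7000e-05 s
depth = 1480 * 7.7000e-05 / 2
depth = 0.05698 m = 5.698 cm


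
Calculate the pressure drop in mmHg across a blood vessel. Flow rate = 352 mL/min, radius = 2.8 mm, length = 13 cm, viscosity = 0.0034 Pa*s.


dP = 8*mu*L*Q / (pi*r^4)
Q = 352 mL/min = 5.86667e-06 m^3/s
dP = 107.429 Pa = 107.429 / 133.322 mmHg = 0.8058 mmHg


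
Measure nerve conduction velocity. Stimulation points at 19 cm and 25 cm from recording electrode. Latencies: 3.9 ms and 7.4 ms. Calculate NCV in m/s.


Distance = (25 - 19) / 100 = 0.06 m
dt = (7.4 - 3.9) / 1000 = 0.0035 s
NCV = dist / dt = 17.14 m/s


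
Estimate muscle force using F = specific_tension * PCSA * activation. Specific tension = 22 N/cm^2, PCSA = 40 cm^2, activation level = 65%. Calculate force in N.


F = sigma * PCSA * activation
F = 22 * 40 * 0.65
F = 572 N


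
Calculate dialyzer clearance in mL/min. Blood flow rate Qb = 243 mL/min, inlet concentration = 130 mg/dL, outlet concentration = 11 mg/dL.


K = Qb * (Cb_in - Cb_out) / Cb_in
K = 243 * (130 - 11) / 130
K = 222.4 mL/min


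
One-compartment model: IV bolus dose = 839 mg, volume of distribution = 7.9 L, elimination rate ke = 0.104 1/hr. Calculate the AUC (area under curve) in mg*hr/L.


C0 = Dose/Vd = 839/7.9 = 106.203 mg/L
AUC = C0/ke = 106.203/0.104
AUC = 1021 mg*hr/L


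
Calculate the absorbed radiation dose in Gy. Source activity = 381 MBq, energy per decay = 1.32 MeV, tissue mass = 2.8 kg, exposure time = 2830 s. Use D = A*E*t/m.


A = 381 MBq = 3.8100e+08 Bq
E = 1.32 MeV = 2.11464e-13 J
D = A*E*t/m = 3.8100e+08*2.11464e-13*2830/2.8
D = 0.08143 Gy


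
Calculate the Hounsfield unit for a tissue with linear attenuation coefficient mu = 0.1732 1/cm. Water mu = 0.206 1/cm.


HU = ((mu_tissue - mu_water) / mu_water) * 1000
HU = ((0.1732 - 0.206) / 0.206) * 1000
HU = -159.2


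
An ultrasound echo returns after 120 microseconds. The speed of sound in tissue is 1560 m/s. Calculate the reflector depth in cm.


depth = c * t / 2
t = 120 us = 1.2000e-04 s
depth = 1560 * 1.2000e-04 / 2
depth = 0.0936 m = 9.36 cm


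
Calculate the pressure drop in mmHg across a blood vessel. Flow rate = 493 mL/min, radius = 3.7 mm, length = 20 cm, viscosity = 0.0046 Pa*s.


dP = 8*mu*L*Q / (pi*r^4)
Q = 493 mL/min = 8.21667e-06 m^3/s
dP = 102.711 Pa = 102.711 / 133.322 mmHg = 0.7704 mmHg


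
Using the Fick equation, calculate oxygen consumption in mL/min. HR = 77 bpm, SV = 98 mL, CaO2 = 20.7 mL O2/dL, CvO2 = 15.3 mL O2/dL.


CO = HR*SV = 77*98/1000 = 7.546 L/min
a-v O2 diff = 20.7 - 15.3 = 5.4 mL/dL
VO2 = CO * (CaO2-CvO2) * 10 dL/L
VO2 = 7.546 * 5.4 * 10
VO2 = 407.5 mL/min


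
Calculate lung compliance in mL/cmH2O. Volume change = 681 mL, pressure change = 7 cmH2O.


C = dV / dP
C = 681 / 7
C = 97.29 mL/cmH2O


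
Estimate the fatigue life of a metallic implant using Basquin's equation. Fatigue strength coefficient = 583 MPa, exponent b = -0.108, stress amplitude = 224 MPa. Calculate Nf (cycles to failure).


sigma_a = sigma_f' * (2Nf)^b
2Nf = (sigma_a/sigma_f')^(1/b)
2Nf = (224/583)^(1/-0.108)
2Nf = 7022.4143
Nf = 3511


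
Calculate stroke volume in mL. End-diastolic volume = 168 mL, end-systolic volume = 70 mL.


SV = EDV - ESV
SV = 168 - 70
SV = 98 mL


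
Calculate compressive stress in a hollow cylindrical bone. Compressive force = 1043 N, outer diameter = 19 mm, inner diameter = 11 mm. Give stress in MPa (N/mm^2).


A = pi*(r_o^2 - r_i^2)
r_o = 9.5 mm, r_i = 5.5 mm
A = 188.496 mm^2
sigma = F/A = 1043 / 188.496
sigma = 5.533 MPa


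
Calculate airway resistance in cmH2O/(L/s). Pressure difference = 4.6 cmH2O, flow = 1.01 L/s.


R = dP / flow
R = 4.6 / 1.01
R = 4.554 cmH2O/(L/s)


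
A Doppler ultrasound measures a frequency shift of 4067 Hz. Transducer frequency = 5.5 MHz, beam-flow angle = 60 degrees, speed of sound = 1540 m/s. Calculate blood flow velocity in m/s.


v = fd * c / (2 * f0 * cos(theta))
v = 4067 * 1540 / (2 * 5.5000e+06 * cos(60))
v = 1.139 m/s


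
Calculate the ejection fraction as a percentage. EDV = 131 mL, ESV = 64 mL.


SV = EDV - ESV = 131 - 64 = 67 mL
EF = SV/EDV * 100 = 67/131 * 100
EF = 51.15%


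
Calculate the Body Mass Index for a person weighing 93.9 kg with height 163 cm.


BMI = weight / height^2
height = 163 cm = 1.63 m
BMI = 93.9 / 1.63^2
BMI = 35.34 kg/m^2


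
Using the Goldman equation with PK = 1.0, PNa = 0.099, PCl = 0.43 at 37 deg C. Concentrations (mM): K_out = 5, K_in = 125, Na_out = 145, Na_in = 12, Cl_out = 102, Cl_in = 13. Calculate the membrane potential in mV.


Vm = (RT/F)*ln((PK*Ko + PNa*Nao + PCl*Cli)/(PK*Ki + PNa*Nai + PCl*Clo))
Numer = 24.945, Denom = 170.048
Vm = -51.3 mV


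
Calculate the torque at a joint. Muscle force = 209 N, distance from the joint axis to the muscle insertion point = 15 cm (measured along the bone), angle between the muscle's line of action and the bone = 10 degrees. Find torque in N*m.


Torque = F * d * sin(theta)   (moment arm = d*sin(theta))
d = 15 cm = 0.15 m
Torque = 209 * 0.15 * sin(10)
Torque = 5.444 N*m


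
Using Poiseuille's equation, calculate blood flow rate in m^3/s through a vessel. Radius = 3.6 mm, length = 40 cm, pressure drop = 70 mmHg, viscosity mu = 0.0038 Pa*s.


Q = pi*r^4*dP / (8*mu*L)
r = 0.0036 m, L = 0.4 m
dP = 70 mmHg = 9332.54 Pa
Q = 4.0497e-04 m^3/s


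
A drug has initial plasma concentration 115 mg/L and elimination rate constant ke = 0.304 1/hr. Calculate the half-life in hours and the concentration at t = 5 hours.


t_half = ln(2) / ke = 0.693147 / 0.304 = 2.28 hr
C(t) = C0 * exp(-ke*t) = 115 * exp(-0.304*5)
C(5) = 25.15 mg/L


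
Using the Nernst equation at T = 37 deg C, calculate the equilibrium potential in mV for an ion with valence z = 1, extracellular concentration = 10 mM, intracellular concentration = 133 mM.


E = (RT/(zF)) * ln(C_out/C_in)
T = 37 + 273.15 = 310.15 K
E = (8.314 * 310.15 / (1 * 96485)) * ln(10/133)
E = -69.16 mV


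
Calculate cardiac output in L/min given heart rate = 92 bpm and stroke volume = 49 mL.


CO = HR * SV
CO = 92 * 49 / 1000
CO = 4.508 L/min


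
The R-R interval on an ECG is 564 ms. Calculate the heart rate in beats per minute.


HR = 60 / RR_interval(s)
RR = 564 ms = 0.564 s
HR = 60 / 0.564 = 106.4 bpm


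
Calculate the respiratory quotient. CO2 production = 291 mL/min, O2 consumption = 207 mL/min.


RQ = VCO2 / VO2
RQ = 291 / 207
RQ = 1.406


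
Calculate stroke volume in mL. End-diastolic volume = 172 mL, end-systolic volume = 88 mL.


SV = EDV - ESV
SV = 172 - 88
SV = 84 mL


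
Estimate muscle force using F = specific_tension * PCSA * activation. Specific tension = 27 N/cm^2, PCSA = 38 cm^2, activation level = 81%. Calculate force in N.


F = sigma * PCSA * activation
F = 27 * 38 * 0.81
F = 831.1 N


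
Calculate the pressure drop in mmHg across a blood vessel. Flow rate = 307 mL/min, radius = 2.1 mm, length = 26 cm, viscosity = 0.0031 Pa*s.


dP = 8*mu*L*Q / (pi*r^4)
Q = 307 mL/min = 5.11667e-06 m^3/s
dP = 539.99 Pa = 539.99 / 133.322 mmHg = 4.05 mmHg


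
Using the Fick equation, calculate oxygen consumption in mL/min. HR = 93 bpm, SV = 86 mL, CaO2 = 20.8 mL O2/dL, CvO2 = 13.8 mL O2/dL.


CO = HR*SV = 93*86/1000 = 7.998 L/min
a-v O2 diff = 20.8 - 13.8 = 7 mL/dL
VO2 = CO * (CaO2-CvO2) * 10 dL/L
VO2 = 7.998 * 7 * 10
VO2 = 559.9 mL/min


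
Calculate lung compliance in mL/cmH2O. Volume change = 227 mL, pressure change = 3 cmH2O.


C = dV / dP
C = 227 / 3
C = 75.67 mL/cmH2O


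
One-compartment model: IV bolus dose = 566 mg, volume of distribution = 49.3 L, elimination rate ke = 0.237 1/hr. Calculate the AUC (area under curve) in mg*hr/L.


C0 = Dose/Vd = 566/49.3 = 11.4807 mg/L
AUC = C0/ke = 11.4807/0.237
AUC = 48.44 mg*hr/L


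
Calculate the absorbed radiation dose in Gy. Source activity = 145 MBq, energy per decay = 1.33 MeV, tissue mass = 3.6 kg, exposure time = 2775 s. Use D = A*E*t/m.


A = 145 MBq = 1.4500e+08 Bq
E = 1.33 MeV = 2.13066e-13 J
D = A*E*t/m = 1.4500e+08*2.13066e-13*2775/3.6
D = 0.02381 Gy


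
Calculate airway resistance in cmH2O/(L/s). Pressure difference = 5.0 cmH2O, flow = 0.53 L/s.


R = dP / flow
R = 5.0 / 0.53
R = 9.434 cmH2O/(L/s)


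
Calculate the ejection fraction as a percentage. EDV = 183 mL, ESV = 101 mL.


SV = EDV - ESV = 183 - 101 = 82 mL
EF = SV/EDV * 100 = 82/183 * 100
EF = 44.81%


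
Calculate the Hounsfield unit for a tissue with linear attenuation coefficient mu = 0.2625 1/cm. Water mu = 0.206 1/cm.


HU = ((mu_tissue - mu_water) / mu_water) * 1000
HU = ((0.2625 - 0.206) / 0.206) * 1000
HU = 274.3


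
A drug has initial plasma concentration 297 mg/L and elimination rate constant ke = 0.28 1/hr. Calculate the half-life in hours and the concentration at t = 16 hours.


t_half = ln(2) / ke = 0.693147 / 0.28 = 2.476 hr
C(t) = C0 * exp(-ke*t) = 297 * exp(-0.28*16)
C(16) = 3.366 mg/L


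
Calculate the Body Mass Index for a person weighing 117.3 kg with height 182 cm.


BMI = weight / height^2
height = 182 cm = 1.82 m
BMI = 117.3 / 1.82^2
BMI = 35.41 kg/m^2


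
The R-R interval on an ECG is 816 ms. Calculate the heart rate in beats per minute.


HR = 60 / RR_interval(s)
RR = 816 ms = 0.816 s
HR = 60 / 0.816 = 73.53 bpm


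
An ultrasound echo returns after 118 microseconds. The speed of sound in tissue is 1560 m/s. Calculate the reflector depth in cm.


depth = c * t / 2
t = 118 us = 1.1800e-04 s
depth = 1560 * 1.1800e-04 / 2
depth = 0.09204 m = 9.204 cm


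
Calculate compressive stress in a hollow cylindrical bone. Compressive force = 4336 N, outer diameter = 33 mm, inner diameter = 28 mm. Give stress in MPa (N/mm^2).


A = pi*(r_o^2 - r_i^2)
r_o = 16.5 mm, r_i = 14 mm
A = 239.546 mm^2
sigma = F/A = 4336 / 239.546
sigma = 18.1 MPa


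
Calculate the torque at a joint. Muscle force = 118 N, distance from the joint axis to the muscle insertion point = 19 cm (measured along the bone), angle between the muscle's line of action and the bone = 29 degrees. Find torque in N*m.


Torque = F * d * sin(theta)   (moment arm = d*sin(theta))
d = 19 cm = 0.19 m
Torque = 118 * 0.19 * sin(29)
Torque = 10.87 N*m


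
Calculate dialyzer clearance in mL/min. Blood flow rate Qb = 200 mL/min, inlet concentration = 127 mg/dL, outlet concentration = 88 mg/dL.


K = Qb * (Cb_in - Cb_out) / Cb_in
K = 200 * (127 - 88) / 127
K = 61.42 mL/min


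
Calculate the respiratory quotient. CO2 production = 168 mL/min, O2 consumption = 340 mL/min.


RQ = VCO2 / VO2
RQ = 168 / 340
RQ = 0.4941


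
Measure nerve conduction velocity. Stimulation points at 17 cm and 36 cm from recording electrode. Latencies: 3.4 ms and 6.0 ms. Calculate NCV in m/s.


Distance = (36 - 17) / 100 = 0.19 m
dt = (6.0 - 3.4) / 1000 = 0.0026 s
NCV = dist / dt = 73.08 m/s


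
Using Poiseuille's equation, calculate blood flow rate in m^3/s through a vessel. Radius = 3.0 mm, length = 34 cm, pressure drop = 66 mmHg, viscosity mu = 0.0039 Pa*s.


Q = pi*r^4*dP / (8*mu*L)
r = 0.003 m, L = 0.34 m
dP = 66 mmHg = 8799.252 Pa
Q = 2.1108e-04 m^3/s


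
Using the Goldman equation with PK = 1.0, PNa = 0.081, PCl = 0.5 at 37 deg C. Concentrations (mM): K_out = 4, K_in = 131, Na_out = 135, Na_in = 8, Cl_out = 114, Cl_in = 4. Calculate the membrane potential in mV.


Vm = (RT/F)*ln((PK*Ko + PNa*Nao + PCl*Cli)/(PK*Ki + PNa*Nai + PCl*Clo))
Numer = 16.935, Denom = 188.648
Vm = -64.42 mV


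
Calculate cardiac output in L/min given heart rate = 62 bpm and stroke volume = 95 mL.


CO = HR * SV
CO = 62 * 95 / 1000
CO = 5.89 L/min


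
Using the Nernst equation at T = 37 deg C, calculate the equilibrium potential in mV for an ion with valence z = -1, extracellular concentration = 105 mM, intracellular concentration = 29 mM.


E = (RT/(zF)) * ln(C_out/C_in)
T = 37 + 273.15 = 310.15 K
E = (8.314 * 310.15 / (-1 * 96485)) * ln(105/29)
E = -34.39 mV


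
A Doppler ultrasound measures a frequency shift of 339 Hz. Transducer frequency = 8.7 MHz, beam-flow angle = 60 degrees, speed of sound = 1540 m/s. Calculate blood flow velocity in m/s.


v = fd * c / (2 * f0 * cos(theta))
v = 339 * 1540 / (2 * 8.7000e+06 * cos(60))
v = 0.06001 m/s


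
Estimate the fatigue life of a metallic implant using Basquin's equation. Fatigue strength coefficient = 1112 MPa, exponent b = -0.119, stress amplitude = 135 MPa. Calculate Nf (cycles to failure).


sigma_a = sigma_f' * (2Nf)^b
2Nf = (sigma_a/sigma_f')^(1/b)
2Nf = (135/1112)^(1/-0.119)
2Nf = 49608350
Nf = 2.4804e+07


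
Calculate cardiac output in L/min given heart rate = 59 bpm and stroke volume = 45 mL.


CO = HR * SV
CO = 59 * 45 / 1000
CO = 2.655 L/min


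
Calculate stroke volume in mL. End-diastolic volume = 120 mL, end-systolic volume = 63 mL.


SV = EDV - ESV
SV = 120 - 63
SV = 57 mL


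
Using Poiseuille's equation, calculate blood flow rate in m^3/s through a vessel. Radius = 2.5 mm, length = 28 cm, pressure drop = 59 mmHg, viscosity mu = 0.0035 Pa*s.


Q = pi*r^4*dP / (8*mu*L)
r = 0.0025 m, L = 0.28 m
dP = 59 mmHg = 7865.998 Pa
Q = 1.2313e-04 m^3/s


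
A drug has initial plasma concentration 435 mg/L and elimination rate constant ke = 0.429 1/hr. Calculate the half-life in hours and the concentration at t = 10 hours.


t_half = ln(2) / ke = 0.693147 / 0.429 = 1.616 hr
C(t) = C0 * exp(-ke*t) = 435 * exp(-0.429*10)
C(10) = 5.962 mg/L


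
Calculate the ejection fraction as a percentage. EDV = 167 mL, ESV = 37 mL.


SV = EDV - ESV = 167 - 37 = 130 mL
EF = SV/EDV * 100 = 130/167 * 100
EF = 77.84%


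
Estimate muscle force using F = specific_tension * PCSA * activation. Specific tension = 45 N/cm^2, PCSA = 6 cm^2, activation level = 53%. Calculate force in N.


F = sigma * PCSA * activation
F = 45 * 6 * 0.53
F = 143.1 N


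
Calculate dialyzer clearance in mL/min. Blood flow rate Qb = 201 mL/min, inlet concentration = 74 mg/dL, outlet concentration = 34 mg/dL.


K = Qb * (Cb_in - Cb_out) / Cb_in
K = 201 * (74 - 34) / 74
K = 108.6 mL/min


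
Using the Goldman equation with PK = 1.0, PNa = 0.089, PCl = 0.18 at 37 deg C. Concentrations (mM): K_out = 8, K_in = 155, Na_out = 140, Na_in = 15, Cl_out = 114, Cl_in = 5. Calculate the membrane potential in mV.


Vm = (RT/F)*ln((PK*Ko + PNa*Nao + PCl*Cli)/(PK*Ki + PNa*Nai + PCl*Clo))
Numer = 21.36, Denom = 176.855
Vm = -56.49 mV


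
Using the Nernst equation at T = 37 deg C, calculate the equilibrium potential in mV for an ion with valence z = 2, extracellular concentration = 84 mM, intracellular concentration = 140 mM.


E = (RT/(zF)) * ln(C_out/C_in)
T = 37 + 273.15 = 310.15 K
E = (8.314 * 310.15 / (2 * 96485)) * ln(84/140)
E = -6.826 mV


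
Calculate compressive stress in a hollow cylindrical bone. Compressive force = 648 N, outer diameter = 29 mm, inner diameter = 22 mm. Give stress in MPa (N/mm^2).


A = pi*(r_o^2 - r_i^2)
r_o = 14.5 mm, r_i = 11 mm
A = 280.387 mm^2
sigma = F/A = 648 / 280.387
sigma = 2.311 MPa


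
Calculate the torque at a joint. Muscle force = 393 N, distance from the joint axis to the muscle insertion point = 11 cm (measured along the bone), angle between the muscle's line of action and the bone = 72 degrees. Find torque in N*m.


Torque = F * d * sin(theta)   (moment arm = d*sin(theta))
d = 11 cm = 0.11 m
Torque = 393 * 0.11 * sin(72)
Torque = 41.11 N*m


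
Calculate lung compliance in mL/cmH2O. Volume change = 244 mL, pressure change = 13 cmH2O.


C = dV / dP
C = 244 / 13
C = 18.77 mL/cmH2O


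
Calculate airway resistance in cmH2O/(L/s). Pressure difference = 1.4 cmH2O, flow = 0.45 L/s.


R = dP / flow
R = 1.4 / 0.45
R = 3.111 cmH2O/(L/s)


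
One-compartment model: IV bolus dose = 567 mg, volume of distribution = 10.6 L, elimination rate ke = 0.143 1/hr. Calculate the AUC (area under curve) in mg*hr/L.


C0 = Dose/Vd = 567/10.6 = 53.4906 mg/L
AUC = C0/ke = 53.4906/0.143
AUC = 374.1 mg*hr/L


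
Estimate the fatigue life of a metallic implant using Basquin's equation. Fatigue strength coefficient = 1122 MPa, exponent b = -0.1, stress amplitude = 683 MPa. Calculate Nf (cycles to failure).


sigma_a = sigma_f' * (2Nf)^b
2Nf = (sigma_a/sigma_f')^(1/b)
2Nf = (683/1122)^(1/-0.1)
2Nf = 143.12699
Nf = 71.56


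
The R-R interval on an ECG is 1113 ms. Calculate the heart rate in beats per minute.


HR = 60 / RR_interval(s)
RR = 1113 ms = 1.113 s
HR = 60 / 1.113 = 53.91 bpm


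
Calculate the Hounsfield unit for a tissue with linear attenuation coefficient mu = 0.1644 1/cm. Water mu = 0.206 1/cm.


HU = ((mu_tissue - mu_water) / mu_water) * 1000
HU = ((0.1644 - 0.206) / 0.206) * 1000
HU = -201.9


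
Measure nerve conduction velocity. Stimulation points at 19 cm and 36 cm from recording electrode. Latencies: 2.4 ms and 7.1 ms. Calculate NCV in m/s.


Distance = (36 - 19) / 100 = 0.17 m
dt = (7.1 - 2.4) / 1000 = 0.0047 s
NCV = dist / dt = 36.17 m/s


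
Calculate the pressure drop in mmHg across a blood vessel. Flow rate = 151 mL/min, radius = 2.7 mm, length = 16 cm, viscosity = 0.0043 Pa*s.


dP = 8*mu*L*Q / (pi*r^4)
Q = 151 mL/min = 2.51667e-06 m^3/s
dP = 82.9659 Pa = 82.9659 / 133.322 mmHg = 0.6223 mmHg


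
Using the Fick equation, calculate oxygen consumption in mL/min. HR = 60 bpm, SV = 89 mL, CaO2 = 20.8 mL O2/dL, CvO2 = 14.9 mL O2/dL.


CO = HR*SV = 60*89/1000 = 5.34 L/min
a-v O2 diff = 20.8 - 14.9 = 5.9 mL/dL
VO2 = CO * (CaO2-CvO2) * 10 dL/L
VO2 = 5.34 * 5.9 * 10
VO2 = 315.1 mL/min


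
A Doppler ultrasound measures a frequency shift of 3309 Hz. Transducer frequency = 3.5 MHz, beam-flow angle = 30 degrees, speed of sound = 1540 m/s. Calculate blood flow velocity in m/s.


v = fd * c / (2 * f0 * cos(theta))
v = 3309 * 1540 / (2 * 3.5000e+06 * cos(30))
v = 0.8406 m/s


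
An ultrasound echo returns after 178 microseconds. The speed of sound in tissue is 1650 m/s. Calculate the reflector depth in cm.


depth = c * t / 2
t = 178 us = 1.7800e-04 s
depth = 1650 * 1.7800e-04 / 2
depth = 0.14685 m = 14.685 cm


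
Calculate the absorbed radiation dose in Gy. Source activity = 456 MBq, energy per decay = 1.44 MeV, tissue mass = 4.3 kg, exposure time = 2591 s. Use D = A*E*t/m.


A = 456 MBq = 4.5600e+08 Bq
E = 1.44 MeV = 2.30688e-13 J
D = A*E*t/m = 4.5600e+08*2.30688e-13*2591/4.3
D = 0.06339 Gy


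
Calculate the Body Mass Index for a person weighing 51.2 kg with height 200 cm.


BMI = weight / height^2
height = 200 cm = 2 m
BMI = 51.2 / 2^2
BMI = 12.8 kg/m^2


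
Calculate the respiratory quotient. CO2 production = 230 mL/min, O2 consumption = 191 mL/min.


RQ = VCO2 / VO2
RQ = 230 / 191
RQ = 1.204


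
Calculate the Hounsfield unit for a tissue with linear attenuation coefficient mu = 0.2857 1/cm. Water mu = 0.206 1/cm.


HU = ((mu_tissue - mu_water) / mu_water) * 1000
HU = ((0.2857 - 0.206) / 0.206) * 1000
HU = 386.9


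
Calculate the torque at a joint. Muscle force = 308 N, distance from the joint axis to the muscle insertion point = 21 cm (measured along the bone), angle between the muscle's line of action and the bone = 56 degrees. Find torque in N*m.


Torque = F * d * sin(theta)   (moment arm = d*sin(theta))
d = 21 cm = 0.21 m
Torque = 308 * 0.21 * sin(56)
Torque = 53.62 N*m


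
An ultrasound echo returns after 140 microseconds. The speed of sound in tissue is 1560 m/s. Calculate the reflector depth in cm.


depth = c * t / 2
t = 140 us = 1.4000e-04 s
depth = 1560 * 1.4000e-04 / 2
depth = 0.1092 m = 10.92 cm


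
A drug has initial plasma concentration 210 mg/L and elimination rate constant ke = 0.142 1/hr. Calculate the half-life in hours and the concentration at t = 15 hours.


t_half = ln(2) / ke = 0.693147 / 0.142 = 4.881 hr
C(t) = C0 * exp(-ke*t) = 210 * exp(-0.142*15)
C(15) = 24.96 mg/L


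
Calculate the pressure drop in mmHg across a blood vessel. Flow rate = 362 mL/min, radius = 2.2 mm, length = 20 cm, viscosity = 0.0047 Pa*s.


dP = 8*mu*L*Q / (pi*r^4)
Q = 362 mL/min = 6.03333e-06 m^3/s
dP = 616.502 Pa = 616.502 / 133.322 mmHg = 4.624 mmHg


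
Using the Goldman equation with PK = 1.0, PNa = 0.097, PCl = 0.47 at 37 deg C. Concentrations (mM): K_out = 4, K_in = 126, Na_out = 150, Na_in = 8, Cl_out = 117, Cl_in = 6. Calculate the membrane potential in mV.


Vm = (RT/F)*ln((PK*Ko + PNa*Nao + PCl*Cli)/(PK*Ki + PNa*Nai + PCl*Clo))
Numer = 21.37, Denom = 181.766
Vm = -57.21 mV


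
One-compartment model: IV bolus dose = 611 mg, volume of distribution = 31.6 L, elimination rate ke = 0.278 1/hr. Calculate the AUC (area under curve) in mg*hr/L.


C0 = Dose/Vd = 611/31.6 = 19.3354 mg/L
AUC = C0/ke = 19.3354/0.278
AUC = 69.55 mg*hr/L


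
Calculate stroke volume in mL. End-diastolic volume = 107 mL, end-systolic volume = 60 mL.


SV = EDV - ESV
SV = 107 - 60
SV = 47 mL


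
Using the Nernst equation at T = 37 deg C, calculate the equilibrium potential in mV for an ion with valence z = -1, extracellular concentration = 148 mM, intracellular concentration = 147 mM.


E = (RT/(zF)) * ln(C_out/C_in)
T = 37 + 273.15 = 310.15 K
E = (8.314 * 310.15 / (-1 * 96485)) * ln(148/147)
E = -0.1812 mV


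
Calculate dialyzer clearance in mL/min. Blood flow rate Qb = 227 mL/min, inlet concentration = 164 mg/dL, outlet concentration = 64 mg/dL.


K = Qb * (Cb_in - Cb_out) / Cb_in
K = 227 * (164 - 64) / 164
K = 138.4 mL/min


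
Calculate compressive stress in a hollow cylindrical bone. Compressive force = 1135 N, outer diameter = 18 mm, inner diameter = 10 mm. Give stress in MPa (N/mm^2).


A = pi*(r_o^2 - r_i^2)
r_o = 9 mm, r_i = 5 mm
A = 175.929 mm^2
sigma = F/A = 1135 / 175.929
sigma = 6.451 MPa


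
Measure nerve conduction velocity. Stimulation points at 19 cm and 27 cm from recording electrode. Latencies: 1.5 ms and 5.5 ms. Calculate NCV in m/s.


Distance = (27 - 19) / 100 = 0.08 m
dt = (5.5 - 1.5) / 1000 = 0.004 s
NCV = dist / dt = 20 m/s


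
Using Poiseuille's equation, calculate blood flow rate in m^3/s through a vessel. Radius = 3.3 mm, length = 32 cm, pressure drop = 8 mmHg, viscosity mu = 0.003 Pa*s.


Q = pi*r^4*dP / (8*mu*L)
r = 0.0033 m, L = 0.32 m
dP = 8 mmHg = 1066.576 Pa
Q = 5.1741e-05 m^3/s


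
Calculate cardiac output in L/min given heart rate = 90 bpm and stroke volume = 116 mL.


CO = HR * SV
CO = 90 * 116 / 1000
CO = 10.44 L/min


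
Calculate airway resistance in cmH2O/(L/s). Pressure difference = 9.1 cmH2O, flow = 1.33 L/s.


R = dP / flow
R = 9.1 / 1.33
R = 6.842 cmH2O/(L/s)


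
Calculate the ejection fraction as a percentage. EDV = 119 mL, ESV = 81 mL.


SV = EDV - ESV = 119 - 81 = 38 mL
EF = SV/EDV * 100 = 38/119 * 100
EF = 31.93%


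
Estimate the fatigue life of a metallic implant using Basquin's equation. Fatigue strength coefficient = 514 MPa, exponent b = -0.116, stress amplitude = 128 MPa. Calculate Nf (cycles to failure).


sigma_a = sigma_f' * (2Nf)^b
2Nf = (sigma_a/sigma_f')^(1/b)
2Nf = (128/514)^(1/-0.116)
2Nf = 160239.11
Nf = 8.012e+04


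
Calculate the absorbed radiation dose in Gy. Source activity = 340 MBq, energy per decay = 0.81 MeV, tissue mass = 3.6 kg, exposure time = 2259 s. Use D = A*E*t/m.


A = 340 MBq = 3.4000e+08 Bq
E = 0.81 MeV = 1.29762e-13 J
D = A*E*t/m = 3.4000e+08*1.29762e-13*2259/3.6
D = 0.02768 Gy


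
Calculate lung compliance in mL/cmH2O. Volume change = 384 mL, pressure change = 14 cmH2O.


C = dV / dP
C = 384 / 14
C = 27.43 mL/cmH2O


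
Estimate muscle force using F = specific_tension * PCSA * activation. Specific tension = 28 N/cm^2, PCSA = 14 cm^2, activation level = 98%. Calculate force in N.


F = sigma * PCSA * activation
F = 28 * 14 * 0.98
F = 384.2 N


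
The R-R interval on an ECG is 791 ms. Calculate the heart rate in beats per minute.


HR = 60 / RR_interval(s)
RR = 791 ms = 0.791 s
HR = 60 / 0.791 = 75.85 bpm


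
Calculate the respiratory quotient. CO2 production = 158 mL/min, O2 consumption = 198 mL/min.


RQ = VCO2 / VO2
RQ = 158 / 198
RQ = 0.798


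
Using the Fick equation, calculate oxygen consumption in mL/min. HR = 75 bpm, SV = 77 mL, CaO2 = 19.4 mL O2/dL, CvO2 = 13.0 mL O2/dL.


CO = HR*SV = 75*77/1000 = 5.775 L/min
a-v O2 diff = 19.4 - 13.0 = 6.4 mL/dL
VO2 = CO * (CaO2-CvO2) * 10 dL/L
VO2 = 5.775 * 6.4 * 10
VO2 = 369.6 mL/min


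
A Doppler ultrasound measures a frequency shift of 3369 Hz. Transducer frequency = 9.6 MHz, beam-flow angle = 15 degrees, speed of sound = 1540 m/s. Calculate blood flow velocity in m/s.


v = fd * c / (2 * f0 * cos(theta))
v = 3369 * 1540 / (2 * 9.6000e+06 * cos(15))
v = 0.2798 m/s


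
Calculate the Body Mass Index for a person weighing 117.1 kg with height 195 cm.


BMI = weight / height^2
height = 195 cm = 1.95 m
BMI = 117.1 / 1.95^2
BMI = 30.8 kg/m^2


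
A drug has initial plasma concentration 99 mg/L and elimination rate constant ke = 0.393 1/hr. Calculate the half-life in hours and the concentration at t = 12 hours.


t_half = ln(2) / ke = 0.693147 / 0.393 = 1.764 hr
C(t) = C0 * exp(-ke*t) = 99 * exp(-0.393*12)
C(12) = 0.8861 mg/L


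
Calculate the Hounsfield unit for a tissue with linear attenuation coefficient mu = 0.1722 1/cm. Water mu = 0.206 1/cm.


HU = ((mu_tissue - mu_water) / mu_water) * 1000
HU = ((0.1722 - 0.206) / 0.206) * 1000
HU = -164.1


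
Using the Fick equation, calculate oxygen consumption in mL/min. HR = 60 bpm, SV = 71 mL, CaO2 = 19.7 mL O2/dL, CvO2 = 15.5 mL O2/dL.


CO = HR*SV = 60*71/1000 = 4.26 L/min
a-v O2 diff = 19.7 - 15.5 = 4.2 mL/dL
VO2 = CO * (CaO2-CvO2) * 10 dL/L
VO2 = 4.26 * 4.2 * 10
VO2 = 178.9 mL/min


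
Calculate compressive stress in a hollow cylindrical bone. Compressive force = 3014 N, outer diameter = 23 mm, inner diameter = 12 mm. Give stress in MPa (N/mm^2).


A = pi*(r_o^2 - r_i^2)
r_o = 11.5 mm, r_i = 6 mm
A = 302.378 mm^2
sigma = F/A = 3014 / 302.378
sigma = 9.968 MPa


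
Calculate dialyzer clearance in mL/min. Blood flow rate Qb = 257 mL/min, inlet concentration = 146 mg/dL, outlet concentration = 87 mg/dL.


K = Qb * (Cb_in - Cb_out) / Cb_in
K = 257 * (146 - 87) / 146
K = 103.9 mL/min


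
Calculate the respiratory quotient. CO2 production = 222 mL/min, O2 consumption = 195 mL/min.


RQ = VCO2 / VO2
RQ = 222 / 195
RQ = 1.138


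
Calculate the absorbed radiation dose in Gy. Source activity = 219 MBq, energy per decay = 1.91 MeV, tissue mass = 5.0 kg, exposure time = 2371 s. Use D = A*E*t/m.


A = 219 MBq = 2.1900e+08 Bq
E = 1.91 MeV = 3.05982e-13 J
D = A*E*t/m = 2.1900e+08*3.05982e-13*2371/5.0
D = 0.03178 Gy


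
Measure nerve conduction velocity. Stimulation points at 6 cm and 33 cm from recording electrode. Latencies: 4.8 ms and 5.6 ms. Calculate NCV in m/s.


Distance = (33 - 6) / 100 = 0.27 m
dt = (5.6 - 4.8) / 1000 = 8.0000e-04 s
NCV = dist / dt = 337.5 m/s


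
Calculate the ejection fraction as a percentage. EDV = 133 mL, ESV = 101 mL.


SV = EDV - ESV = 133 - 101 = 32 mL
EF = SV/EDV * 100 = 32/133 * 100
EF = 24.06%


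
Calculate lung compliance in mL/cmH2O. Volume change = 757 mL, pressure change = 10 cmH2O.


C = dV / dP
C = 757 / 10
C = 75.7 mL/cmH2O


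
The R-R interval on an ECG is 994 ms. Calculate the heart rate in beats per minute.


HR = 60 / RR_interval(s)
RR = 994 ms = 0.994 s
HR = 60 / 0.994 = 60.36 bpm


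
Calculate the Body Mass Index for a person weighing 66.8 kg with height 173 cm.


BMI = weight / height^2
height = 173 cm = 1.73 m
BMI = 66.8 / 1.73^2
BMI = 22.32 kg/m^2


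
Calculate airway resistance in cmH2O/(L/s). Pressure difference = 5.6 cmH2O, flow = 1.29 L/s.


R = dP / flow
R = 5.6 / 1.29
R = 4.341 cmH2O/(L/s)


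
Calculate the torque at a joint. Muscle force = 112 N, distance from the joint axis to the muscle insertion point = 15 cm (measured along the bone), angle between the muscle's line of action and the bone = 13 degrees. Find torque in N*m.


Torque = F * d * sin(theta)   (moment arm = d*sin(theta))
d = 15 cm = 0.15 m
Torque = 112 * 0.15 * sin(13)
Torque = 3.779 N*m


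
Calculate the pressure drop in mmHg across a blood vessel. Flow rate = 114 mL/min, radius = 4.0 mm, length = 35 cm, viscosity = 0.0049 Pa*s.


dP = 8*mu*L*Q / (pi*r^4)
Q = 114 mL/min = 1.9e-06 m^3/s
dP = 32.4129 Pa = 32.4129 / 133.322 mmHg = 0.2431 mmHg


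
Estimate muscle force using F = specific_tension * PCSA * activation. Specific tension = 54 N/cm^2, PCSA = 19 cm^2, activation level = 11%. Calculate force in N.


F = sigma * PCSA * activation
F = 54 * 19 * 0.11
F = 112.9 N


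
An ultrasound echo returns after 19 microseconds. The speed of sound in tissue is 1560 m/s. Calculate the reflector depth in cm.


depth = c * t / 2
t = 19 us = 1.9000e-05 s
depth = 1560 * 1.9000e-05 / 2
depth = 0.01482 m = 1.482 cm


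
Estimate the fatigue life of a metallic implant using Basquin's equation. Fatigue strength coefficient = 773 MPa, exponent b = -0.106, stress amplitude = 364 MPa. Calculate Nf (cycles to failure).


sigma_a = sigma_f' * (2Nf)^b
2Nf = (sigma_a/sigma_f')^(1/b)
2Nf = (364/773)^(1/-0.106)
2Nf = 1217.9867
Nf = 609


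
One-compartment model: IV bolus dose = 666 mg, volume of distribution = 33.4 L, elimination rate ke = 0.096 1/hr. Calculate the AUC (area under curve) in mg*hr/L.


C0 = Dose/Vd = 666/33.4 = 19.9401 mg/L
AUC = C0/ke = 19.9401/0.096
AUC = 207.7 mg*hr/L


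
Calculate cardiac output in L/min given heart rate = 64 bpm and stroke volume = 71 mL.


CO = HR * SV
CO = 64 * 71 / 1000
CO = 4.544 L/min


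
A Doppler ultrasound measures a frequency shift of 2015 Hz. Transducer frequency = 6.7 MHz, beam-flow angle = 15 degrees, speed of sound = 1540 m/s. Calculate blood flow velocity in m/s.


v = fd * c / (2 * f0 * cos(theta))
v = 2015 * 1540 / (2 * 6.7000e+06 * cos(15))
v = 0.2397 m/s


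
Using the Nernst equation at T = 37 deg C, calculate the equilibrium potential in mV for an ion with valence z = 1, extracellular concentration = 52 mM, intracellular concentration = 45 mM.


E = (RT/(zF)) * ln(C_out/C_in)
T = 37 + 273.15 = 310.15 K
E = (8.314 * 310.15 / (1 * 96485)) * ln(52/45)
E = 3.864 mV


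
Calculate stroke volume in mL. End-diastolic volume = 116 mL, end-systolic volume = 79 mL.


SV = EDV - ESV
SV = 116 - 79
SV = 37 mL


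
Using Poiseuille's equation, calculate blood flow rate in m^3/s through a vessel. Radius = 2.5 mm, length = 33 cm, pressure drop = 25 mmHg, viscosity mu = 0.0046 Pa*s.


Q = pi*r^4*dP / (8*mu*L)
r = 0.0025 m, L = 0.33 m
dP = 25 mmHg = 3333.05 Pa
Q = 3.3681e-05 m^3/s


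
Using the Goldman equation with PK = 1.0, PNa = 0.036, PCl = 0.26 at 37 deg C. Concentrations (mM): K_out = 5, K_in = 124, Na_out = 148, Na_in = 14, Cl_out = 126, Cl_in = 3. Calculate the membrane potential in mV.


Vm = (RT/F)*ln((PK*Ko + PNa*Nao + PCl*Cli)/(PK*Ki + PNa*Nai + PCl*Clo))
Numer = 11.108, Denom = 157.264
Vm = -70.83 mV


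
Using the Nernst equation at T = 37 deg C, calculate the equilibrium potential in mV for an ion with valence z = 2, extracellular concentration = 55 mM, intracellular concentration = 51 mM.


E = (RT/(zF)) * ln(C_out/C_in)
T = 37 + 273.15 = 310.15 K
E = (8.314 * 310.15 / (2 * 96485)) * ln(55/51)
E = 1.009 mV


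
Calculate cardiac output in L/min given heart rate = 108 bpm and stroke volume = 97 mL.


CO = HR * SV
CO = 108 * 97 / 1000
CO = 10.48 L/min


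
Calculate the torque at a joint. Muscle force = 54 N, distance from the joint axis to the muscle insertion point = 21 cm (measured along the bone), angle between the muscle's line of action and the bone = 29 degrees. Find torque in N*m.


Torque = F * d * sin(theta)   (moment arm = d*sin(theta))
d = 21 cm = 0.21 m
Torque = 54 * 0.21 * sin(29)
Torque = 5.498 N*m


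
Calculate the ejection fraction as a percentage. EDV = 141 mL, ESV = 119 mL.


SV = EDV - ESV = 141 - 119 = 22 mL
EF = SV/EDV * 100 = 22/141 * 100
EF = 15.6%


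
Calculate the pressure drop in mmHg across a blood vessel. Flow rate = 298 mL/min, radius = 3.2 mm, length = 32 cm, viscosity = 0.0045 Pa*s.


dP = 8*mu*L*Q / (pi*r^4)
Q = 298 mL/min = 4.96667e-06 m^3/s
dP = 173.687 Pa = 173.687 / 133.322 mmHg = 1.303 mmHg


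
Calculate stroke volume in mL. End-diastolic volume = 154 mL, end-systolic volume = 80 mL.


SV = EDV - ESV
SV = 154 - 80
SV = 74 mL


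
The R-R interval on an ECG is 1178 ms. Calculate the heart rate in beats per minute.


HR = 60 / RR_interval(s)
RR = 1178 ms = 1.178 s
HR = 60 / 1.178 = 50.93 bpm


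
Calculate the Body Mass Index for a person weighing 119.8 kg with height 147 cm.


BMI = weight / height^2
height = 147 cm = 1.47 m
BMI = 119.8 / 1.47^2
BMI = 55.44 kg/m^2


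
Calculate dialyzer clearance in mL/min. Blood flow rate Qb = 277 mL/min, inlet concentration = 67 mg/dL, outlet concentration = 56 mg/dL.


K = Qb * (Cb_in - Cb_out) / Cb_in
K = 277 * (67 - 56) / 67
K = 45.48 mL/min


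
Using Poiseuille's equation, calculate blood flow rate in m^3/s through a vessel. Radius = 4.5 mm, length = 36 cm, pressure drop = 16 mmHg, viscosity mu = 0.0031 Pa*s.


Q = pi*r^4*dP / (8*mu*L)
r = 0.0045 m, L = 0.36 m
dP = 16 mmHg = 2133.152 Pa
Q = 3.0780e-04 m^3/s


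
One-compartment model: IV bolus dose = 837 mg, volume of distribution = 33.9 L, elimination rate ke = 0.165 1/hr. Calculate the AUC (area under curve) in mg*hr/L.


C0 = Dose/Vd = 837/33.9 = 24.6903 mg/L
AUC = C0/ke = 24.6903/0.165
AUC = 149.6 mg*hr/L


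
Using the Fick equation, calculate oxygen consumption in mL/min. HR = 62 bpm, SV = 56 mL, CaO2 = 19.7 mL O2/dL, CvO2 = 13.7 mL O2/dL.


CO = HR*SV = 62*56/1000 = 3.472 L/min
a-v O2 diff = 19.7 - 13.7 = 6 mL/dL
VO2 = CO * (CaO2-CvO2) * 10 dL/L
VO2 = 3.472 * 6 * 10
VO2 = 208.3 mL/min


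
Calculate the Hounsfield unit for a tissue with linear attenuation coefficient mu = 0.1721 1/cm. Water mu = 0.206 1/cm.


HU = ((mu_tissue - mu_water) / mu_water) * 1000
HU = ((0.1721 - 0.206) / 0.206) * 1000
HU = -164.6


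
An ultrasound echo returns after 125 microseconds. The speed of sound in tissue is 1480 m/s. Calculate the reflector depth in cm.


depth = c * t / 2
t = 125 us = 1.2500e-04 s
depth = 1480 * 1.2500e-04 / 2
depth = 0.0925 m = 9.25 cm


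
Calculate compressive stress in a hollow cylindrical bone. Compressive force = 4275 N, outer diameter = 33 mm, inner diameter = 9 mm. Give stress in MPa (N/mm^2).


A = pi*(r_o^2 - r_i^2)
r_o = 16.5 mm, r_i = 4.5 mm
A = 791.681 mm^2
sigma = F/A = 4275 / 791.681
sigma = 5.4 MPa


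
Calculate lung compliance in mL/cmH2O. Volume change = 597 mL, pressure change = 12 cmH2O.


C = dV / dP
C = 597 / 12
C = 49.75 mL/cmH2O
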